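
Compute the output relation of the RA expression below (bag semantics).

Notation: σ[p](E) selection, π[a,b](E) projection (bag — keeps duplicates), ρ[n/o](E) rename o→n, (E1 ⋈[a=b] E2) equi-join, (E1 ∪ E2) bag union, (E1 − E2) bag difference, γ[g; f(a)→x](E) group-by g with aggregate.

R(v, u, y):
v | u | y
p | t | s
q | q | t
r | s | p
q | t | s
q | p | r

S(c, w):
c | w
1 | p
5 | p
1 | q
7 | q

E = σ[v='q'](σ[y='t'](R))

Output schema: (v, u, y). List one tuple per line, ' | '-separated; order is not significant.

Per-node cardinality:
  R → 5
  σ[y='t'](R) → 1
  σ[v='q'](σ[y='t'](R)) → 1

== RESULT ==
v | u | y
q | q | t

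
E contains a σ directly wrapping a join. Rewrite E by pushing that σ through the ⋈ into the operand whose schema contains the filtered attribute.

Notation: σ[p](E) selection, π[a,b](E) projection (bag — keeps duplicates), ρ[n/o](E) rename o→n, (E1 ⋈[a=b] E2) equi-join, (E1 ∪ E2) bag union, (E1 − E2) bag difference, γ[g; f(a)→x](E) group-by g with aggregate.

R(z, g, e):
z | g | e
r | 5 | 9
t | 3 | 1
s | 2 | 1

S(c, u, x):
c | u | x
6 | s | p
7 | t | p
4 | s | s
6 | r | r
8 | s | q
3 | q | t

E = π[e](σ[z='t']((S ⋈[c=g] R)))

σ filters on z, owned by the right side.
E' = π[e]((S ⋈[c=g] σ[z='t'](R)))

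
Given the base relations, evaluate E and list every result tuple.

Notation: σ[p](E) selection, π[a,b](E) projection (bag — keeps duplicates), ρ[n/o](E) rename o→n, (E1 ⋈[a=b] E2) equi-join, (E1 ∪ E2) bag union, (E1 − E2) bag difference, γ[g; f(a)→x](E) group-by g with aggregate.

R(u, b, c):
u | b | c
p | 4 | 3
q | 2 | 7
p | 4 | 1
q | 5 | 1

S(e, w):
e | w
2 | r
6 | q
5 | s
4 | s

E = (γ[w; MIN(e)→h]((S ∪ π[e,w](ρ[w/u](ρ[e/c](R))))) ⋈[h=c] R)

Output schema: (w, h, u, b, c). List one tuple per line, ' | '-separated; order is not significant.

Stepwise |·|:
  S → 4
  R → 4
  ρ[e/c](R) → 4
  ρ[w/u](ρ[e/c](R)) → 4
  π[e,w](ρ[w/u](ρ[e/c](R))) → 4
  (S ∪ π[e,w](ρ[w/u](ρ[e/c](R)))) → 8
  γ[w; MIN(e)→h]((S ∪ π[e,w](ρ[w/u](ρ[e/c](R))))) → 4
  R → 4
  (γ[w; MIN(e)→h]((S ∪ π[e,w](ρ[w/u](ρ[e/c](R))))) ⋈[h=c] R) → 4

== RESULT ==
w | h | u | b | c
p | 1 | p | 4 | 1
p | 1 | q | 5 | 1
q | 1 | p | 4 | 1
q | 1 | q | 5 | 1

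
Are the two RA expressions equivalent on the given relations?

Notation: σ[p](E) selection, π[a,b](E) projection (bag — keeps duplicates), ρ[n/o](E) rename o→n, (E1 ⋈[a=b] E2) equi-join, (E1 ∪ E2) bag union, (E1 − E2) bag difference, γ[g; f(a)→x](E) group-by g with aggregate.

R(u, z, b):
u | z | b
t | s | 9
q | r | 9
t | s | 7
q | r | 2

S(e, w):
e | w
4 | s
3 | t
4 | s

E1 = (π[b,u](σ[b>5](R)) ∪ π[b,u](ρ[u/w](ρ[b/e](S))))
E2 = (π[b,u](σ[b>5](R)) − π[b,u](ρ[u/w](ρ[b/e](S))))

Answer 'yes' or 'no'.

E1 stepwise |·|:
  R → 4
  σ[b>5](R) → 3
  π[b,u](σ[b>5](R)) → 3
  S → 3
  ρ[b/e](S) → 3
  ρ[u/w](ρ[b/e](S)) → 3
  π[b,u](ρ[u/w](ρ[b/e](S))) → 3
  (π[b,u](σ[b>5](R)) ∪ π[b,u](ρ[u/w](ρ[b/e](S)))) → 6
E2 stepwise |·|:
  R → 4
  σ[b>5](R) → 3
  π[b,u](σ[b>5](R)) → 3
  S → 3
  ρ[b/e](S) → 3
  ρ[u/w](ρ[b/e](S)) → 3
  π[b,u](ρ[u/w](ρ[b/e](S))) → 3
  (π[b,u](σ[b>5](R)) − π[b,u](ρ[u/w](ρ[b/e](S)))) → 3

E1 result:
b | u
3 | t
4 | s
4 | s
7 | t
9 | q
9 | t
E2 result:
b | u
7 | t
9 | q
9 | t
Witness: (4, 's') appears 2× in E1 but 0× in E2.

no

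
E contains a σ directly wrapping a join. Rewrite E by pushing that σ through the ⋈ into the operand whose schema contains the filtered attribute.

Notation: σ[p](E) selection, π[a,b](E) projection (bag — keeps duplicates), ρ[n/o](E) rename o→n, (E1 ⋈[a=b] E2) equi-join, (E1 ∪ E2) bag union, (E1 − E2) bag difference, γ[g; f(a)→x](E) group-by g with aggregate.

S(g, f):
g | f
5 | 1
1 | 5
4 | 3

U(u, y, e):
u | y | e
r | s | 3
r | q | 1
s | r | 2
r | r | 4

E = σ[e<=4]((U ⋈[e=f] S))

σ filters on e, owned by the left side.
E' = (σ[e<=4](U) ⋈[e=f] S)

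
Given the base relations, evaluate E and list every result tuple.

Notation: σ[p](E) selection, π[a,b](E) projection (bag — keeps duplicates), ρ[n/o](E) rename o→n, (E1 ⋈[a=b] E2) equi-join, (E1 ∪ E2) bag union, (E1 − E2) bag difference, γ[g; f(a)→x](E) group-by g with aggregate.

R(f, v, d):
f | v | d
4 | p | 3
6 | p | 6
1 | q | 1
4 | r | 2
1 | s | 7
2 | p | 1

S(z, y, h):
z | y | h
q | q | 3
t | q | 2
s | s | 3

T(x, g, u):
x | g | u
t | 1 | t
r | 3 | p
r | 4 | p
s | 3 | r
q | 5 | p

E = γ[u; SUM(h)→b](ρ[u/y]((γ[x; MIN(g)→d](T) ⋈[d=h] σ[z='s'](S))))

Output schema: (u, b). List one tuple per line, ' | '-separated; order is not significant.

Subexpression sizes:
  T → 5
  γ[x; MIN(g)→d](T) → 4
  S → 3
  σ[z='s'](S) → 1
  (γ[x; MIN(g)→d](T) ⋈[d=h] σ[z='s'](S)) → 2
  ρ[u/y]((γ[x; MIN(g)→d](T) ⋈[d=h] σ[z='s'](S))) → 2
  γ[u; SUM(h)→b](ρ[u/y]((γ[x; MIN(g)→d](T) ⋈[d=h] σ[z='s'](S)))) → 1

== RESULT ==
u | b
s | 6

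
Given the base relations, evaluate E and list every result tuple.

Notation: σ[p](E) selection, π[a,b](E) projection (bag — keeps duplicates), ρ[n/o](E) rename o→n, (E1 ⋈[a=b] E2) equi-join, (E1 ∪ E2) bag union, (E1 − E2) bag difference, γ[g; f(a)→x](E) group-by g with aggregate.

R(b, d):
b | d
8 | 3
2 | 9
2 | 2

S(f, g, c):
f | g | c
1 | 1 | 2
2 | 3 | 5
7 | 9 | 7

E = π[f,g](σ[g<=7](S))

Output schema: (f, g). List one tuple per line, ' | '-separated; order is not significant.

Stepwise |·|:
  S → 3
  σ[g<=7](S) → 2
  π[f,g](σ[g<=7](S)) → 2

== RESULT ==
f | g
1 | 1
2 | 3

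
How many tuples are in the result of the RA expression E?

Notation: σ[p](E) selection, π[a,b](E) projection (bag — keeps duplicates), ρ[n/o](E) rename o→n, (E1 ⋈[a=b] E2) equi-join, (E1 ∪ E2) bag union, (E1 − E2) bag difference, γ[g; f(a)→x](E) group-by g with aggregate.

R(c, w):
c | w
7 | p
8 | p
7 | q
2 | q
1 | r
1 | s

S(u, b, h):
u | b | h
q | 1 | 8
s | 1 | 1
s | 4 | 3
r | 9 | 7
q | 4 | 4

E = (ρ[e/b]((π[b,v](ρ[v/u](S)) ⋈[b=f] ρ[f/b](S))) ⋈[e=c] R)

Per-node cardinality:
  S → 5
  ρ[v/u](S) → 5
  π[b,v](ρ[v/u](S)) → 5
  S → 5
  ρ[f/b](S) → 5
  (π[b,v](ρ[v/u](S)) ⋈[b=f] ρ[f/b](S)) → 9
  ρ[e/b]((π[b,v](ρ[v/u](S)) ⋈[b=f] ρ[f/b](S))) → 9
  R → 6
  (ρ[e/b]((π[b,v](ρ[v/u](S)) ⋈[b=f] ρ[f/b](S))) ⋈[e=c] R) → 8

|E| = 8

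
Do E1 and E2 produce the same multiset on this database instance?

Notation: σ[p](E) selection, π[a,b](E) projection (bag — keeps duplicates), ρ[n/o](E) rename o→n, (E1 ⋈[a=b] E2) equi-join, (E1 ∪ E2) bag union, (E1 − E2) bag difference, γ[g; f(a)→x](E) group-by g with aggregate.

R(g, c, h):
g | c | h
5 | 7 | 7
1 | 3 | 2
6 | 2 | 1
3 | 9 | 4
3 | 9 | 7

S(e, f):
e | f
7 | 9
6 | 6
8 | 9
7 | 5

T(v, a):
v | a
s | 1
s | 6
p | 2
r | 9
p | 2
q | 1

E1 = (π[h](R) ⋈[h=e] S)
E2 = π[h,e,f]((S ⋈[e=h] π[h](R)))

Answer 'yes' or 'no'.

E1 stepwise |·|:
  R → 5
  π[h](R) → 5
  S → 4
  (π[h](R) ⋈[h=e] S) → 4
E2 stepwise |·|:
  S → 4
  R → 5
  π[h](R) → 5
  (S ⋈[e=h] π[h](R)) → 4
  π[h,e,f]((S ⋈[e=h] π[h](R))) → 4

E1 and E2 produce the same multiset:
h | e | f
7 | 7 | 5
7 | 7 | 5
7 | 7 | 9
7 | 7 | 9

yes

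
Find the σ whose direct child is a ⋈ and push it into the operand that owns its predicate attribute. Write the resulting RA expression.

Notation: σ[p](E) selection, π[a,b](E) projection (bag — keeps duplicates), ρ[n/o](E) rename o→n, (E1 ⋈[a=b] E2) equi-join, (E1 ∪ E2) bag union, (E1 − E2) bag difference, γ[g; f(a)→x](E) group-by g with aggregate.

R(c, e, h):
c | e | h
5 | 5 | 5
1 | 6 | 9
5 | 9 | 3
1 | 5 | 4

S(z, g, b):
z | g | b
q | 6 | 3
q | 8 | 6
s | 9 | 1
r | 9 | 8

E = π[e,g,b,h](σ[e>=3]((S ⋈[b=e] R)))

σ filters on e, owned by the right side.
E' = π[e,g,b,h]((S ⋈[b=e] σ[e>=3](R)))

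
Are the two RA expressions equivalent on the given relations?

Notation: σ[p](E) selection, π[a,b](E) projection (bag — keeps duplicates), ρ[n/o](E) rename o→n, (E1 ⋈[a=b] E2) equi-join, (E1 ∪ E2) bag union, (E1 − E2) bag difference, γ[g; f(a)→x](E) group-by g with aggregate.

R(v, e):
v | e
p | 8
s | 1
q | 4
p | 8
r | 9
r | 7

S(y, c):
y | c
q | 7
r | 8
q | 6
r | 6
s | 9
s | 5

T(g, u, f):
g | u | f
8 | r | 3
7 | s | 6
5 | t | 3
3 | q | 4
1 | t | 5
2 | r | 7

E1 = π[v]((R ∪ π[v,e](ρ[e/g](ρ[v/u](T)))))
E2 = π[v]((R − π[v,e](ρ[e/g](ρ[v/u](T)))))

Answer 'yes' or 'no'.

E1 row counts bottom-up:
  R → 6
  T → 6
  ρ[v/u](T) → 6
  ρ[e/g](ρ[v/u](T)) → 6
  π[v,e](ρ[e/g](ρ[v/u](T))) → 6
  (R ∪ π[v,e](ρ[e/g](ρ[v/u](T)))) → 12
  π[v]((R ∪ π[v,e](ρ[e/g](ρ[v/u](T))))) → 12
E2 row counts bottom-up:
  R → 6
  T → 6
  ρ[v/u](T) → 6
  ρ[e/g](ρ[v/u](T)) → 6
  π[v,e](ρ[e/g](ρ[v/u](T))) → 6
  (R − π[v,e](ρ[e/g](ρ[v/u](T)))) → 6
  π[v]((R − π[v,e](ρ[e/g](ρ[v/u](T))))) → 6

E1 result:
v
p
p
q
q
r
r
r
r
s
s
t
t
E2 result:
v
p
p
q
r
r
s
Witness: ('q',) appears 2× in E1 but 1× in E2.

no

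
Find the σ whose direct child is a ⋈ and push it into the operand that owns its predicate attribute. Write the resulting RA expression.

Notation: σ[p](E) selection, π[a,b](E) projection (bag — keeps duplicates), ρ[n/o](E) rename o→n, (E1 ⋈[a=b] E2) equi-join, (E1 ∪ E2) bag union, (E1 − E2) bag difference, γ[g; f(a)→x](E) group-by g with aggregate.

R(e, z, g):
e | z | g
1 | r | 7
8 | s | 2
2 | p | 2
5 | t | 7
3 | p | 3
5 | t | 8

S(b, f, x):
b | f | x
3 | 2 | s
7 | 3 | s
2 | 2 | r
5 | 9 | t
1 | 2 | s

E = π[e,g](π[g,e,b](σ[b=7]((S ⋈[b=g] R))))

σ filters on b, owned by the left side.
E' = π[e,g](π[g,e,b]((σ[b=7](S) ⋈[b=g] R)))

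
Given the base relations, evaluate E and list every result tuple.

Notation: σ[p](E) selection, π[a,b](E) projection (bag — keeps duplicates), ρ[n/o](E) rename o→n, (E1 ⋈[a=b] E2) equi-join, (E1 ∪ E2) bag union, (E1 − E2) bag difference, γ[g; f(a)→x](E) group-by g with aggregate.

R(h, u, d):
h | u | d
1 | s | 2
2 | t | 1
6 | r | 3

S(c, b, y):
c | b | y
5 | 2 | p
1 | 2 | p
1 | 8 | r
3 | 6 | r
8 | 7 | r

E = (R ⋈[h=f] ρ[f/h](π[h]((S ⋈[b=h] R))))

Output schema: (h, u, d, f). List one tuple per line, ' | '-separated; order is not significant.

Subexpression sizes:
  R → 3
  S → 5
  R → 3
  (S ⋈[b=h] R) → 3
  π[h]((S ⋈[b=h] R)) → 3
  ρ[f/h](π[h]((S ⋈[b=h] R))) → 3
  (R ⋈[h=f] ρ[f/h](π[h]((S ⋈[b=h] R)))) → 3

== RESULT ==
h | u | d | f
2 | t | 1 | 2
2 | t | 1 | 2
6 | r | 3 | 6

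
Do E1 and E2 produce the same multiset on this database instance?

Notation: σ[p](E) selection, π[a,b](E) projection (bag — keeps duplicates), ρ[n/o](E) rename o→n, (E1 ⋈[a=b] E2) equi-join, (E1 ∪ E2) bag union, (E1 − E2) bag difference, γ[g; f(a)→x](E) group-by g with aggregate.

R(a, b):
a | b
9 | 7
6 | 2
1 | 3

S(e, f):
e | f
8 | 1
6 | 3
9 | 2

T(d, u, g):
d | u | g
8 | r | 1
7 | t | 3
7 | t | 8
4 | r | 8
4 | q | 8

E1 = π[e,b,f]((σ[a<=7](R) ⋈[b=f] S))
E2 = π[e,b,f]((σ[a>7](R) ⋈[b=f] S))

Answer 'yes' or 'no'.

E1 subexpression sizes:
  R → 3
  σ[a<=7](R) → 2
  S → 3
  (σ[a<=7](R) ⋈[b=f] S) → 2
  π[e,b,f]((σ[a<=7](R) ⋈[b=f] S)) → 2
E2 subexpression sizes:
  R → 3
  σ[a>7](R) → 1
  S → 3
  (σ[a>7](R) ⋈[b=f] S) → 0
  π[e,b,f]((σ[a>7](R) ⋈[b=f] S)) → 0

E1 result:
e | b | f
6 | 3 | 3
9 | 2 | 2
E2 result:
e | b | f
(0 rows)
Witness: (6, 3, 3) appears 1× in E1 but 0× in E2.

no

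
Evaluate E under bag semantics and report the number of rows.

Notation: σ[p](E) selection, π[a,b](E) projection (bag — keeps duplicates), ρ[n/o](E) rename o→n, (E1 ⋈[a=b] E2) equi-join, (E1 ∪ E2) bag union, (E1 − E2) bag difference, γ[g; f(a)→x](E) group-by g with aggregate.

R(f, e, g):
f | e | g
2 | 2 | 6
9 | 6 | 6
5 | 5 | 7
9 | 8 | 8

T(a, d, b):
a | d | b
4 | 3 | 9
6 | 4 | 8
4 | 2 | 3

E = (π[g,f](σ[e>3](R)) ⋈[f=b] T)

Per-node cardinality:
  R → 4
  σ[e>3](R) → 3
  π[g,f](σ[e>3](R)) → 3
  T → 3
  (π[g,f](σ[e>3](R)) ⋈[f=b] T) → 2

|E| = 2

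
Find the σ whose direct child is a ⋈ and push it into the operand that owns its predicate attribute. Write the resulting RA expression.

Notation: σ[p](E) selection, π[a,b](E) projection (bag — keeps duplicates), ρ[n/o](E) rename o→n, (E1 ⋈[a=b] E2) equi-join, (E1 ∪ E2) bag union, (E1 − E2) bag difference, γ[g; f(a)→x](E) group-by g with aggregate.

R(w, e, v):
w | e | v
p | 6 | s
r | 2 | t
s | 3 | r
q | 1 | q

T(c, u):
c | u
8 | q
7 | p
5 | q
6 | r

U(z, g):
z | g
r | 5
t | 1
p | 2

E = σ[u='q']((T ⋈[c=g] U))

σ filters on u, owned by the left side.
E' = (σ[u='q'](T) ⋈[c=g] U)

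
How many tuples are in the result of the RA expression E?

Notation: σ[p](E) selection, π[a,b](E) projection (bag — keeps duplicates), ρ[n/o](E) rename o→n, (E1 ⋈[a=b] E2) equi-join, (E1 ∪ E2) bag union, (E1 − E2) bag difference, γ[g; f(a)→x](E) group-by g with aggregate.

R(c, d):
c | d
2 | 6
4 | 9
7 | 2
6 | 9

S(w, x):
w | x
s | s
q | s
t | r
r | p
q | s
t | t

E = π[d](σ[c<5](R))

Stepwise |·|:
  R → 4
  σ[c<5](R) → 2
  π[d](σ[c<5](R)) → 2

|E| = 2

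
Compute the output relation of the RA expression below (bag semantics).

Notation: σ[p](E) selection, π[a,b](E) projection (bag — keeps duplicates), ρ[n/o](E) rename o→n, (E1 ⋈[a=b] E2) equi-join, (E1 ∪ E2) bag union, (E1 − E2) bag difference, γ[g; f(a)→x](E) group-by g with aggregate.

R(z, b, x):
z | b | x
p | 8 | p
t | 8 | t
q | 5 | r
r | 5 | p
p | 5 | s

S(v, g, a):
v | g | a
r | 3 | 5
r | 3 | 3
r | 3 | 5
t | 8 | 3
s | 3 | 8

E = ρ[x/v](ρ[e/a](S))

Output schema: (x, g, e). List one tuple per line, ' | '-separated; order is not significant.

Per-node cardinality:
  S → 5
  ρ[e/a](S) → 5
  ρ[x/v](ρ[e/a](S)) → 5

== RESULT ==
x | g | e
r | 3 | 3
r | 3 | 5
r | 3 | 5
s | 3 | 8
t | 8 | 3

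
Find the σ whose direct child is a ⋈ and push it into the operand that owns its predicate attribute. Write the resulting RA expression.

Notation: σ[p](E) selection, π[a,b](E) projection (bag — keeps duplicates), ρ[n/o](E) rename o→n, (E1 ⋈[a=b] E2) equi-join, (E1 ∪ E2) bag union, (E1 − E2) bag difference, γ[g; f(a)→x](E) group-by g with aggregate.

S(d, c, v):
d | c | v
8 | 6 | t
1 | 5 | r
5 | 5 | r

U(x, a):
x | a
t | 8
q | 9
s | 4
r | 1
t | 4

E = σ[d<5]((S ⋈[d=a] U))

σ filters on d, owned by the left side.
E' = (σ[d<5](S) ⋈[d=a] U)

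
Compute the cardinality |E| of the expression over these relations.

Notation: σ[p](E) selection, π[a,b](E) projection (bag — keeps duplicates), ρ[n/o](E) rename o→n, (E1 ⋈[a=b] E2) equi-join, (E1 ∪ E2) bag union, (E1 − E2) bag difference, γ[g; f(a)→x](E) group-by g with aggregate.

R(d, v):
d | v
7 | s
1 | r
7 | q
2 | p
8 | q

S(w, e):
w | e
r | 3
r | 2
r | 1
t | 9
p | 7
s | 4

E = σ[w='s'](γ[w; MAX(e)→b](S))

Subexpression sizes:
  S → 6
  γ[w; MAX(e)→b](S) → 4
  σ[w='s'](γ[w; MAX(e)→b](S)) → 1

|E| = 1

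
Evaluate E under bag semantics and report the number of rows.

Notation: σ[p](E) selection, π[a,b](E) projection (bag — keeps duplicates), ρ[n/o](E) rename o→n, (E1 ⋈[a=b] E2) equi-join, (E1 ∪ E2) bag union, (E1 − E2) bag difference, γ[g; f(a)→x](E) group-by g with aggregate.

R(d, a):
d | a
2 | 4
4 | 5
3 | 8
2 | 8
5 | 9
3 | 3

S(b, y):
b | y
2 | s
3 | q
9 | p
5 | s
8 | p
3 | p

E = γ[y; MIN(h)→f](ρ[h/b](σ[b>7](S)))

Per-node cardinality:
  S → 6
  σ[b>7](S) → 2
  ρ[h/b](σ[b>7](S)) → 2
  γ[y; MIN(h)→f](ρ[h/b](σ[b>7](S))) → 1

|E| = 1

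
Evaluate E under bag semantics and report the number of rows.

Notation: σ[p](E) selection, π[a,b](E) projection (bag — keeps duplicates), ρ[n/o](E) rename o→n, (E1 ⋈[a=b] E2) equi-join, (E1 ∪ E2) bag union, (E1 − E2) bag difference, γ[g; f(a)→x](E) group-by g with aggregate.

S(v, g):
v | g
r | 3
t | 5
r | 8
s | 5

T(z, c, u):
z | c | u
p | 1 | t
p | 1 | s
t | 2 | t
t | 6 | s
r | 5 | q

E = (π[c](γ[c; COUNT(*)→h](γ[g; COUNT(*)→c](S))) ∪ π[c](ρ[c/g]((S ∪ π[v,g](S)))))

Subexpression sizes:
  S → 4
  γ[g; COUNT(*)→c](S) → 3
  γ[c; COUNT(*)→h](γ[g; COUNT(*)→c](S)) → 2
  π[c](γ[c; COUNT(*)→h](γ[g; COUNT(*)→c](S))) → 2
  S → 4
  S → 4
  π[v,g](S) → 4
  (S ∪ π[v,g](S)) → 8
  ρ[c/g]((S ∪ π[v,g](S))) → 8
  π[c](ρ[c/g]((S ∪ π[v,g](S)))) → 8
  (π[c](γ[c; COUNT(*)→h](γ[g; COUNT(*)→c](S))) ∪ π[c](ρ[c/g]((S ∪ π[v,g](S))))) → 10

|E| = 10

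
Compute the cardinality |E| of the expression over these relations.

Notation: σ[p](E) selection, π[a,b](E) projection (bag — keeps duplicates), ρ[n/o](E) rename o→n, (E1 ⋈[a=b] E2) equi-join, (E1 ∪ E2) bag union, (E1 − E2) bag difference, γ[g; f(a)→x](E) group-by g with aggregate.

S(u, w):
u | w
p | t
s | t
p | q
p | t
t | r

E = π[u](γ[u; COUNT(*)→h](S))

Per-node cardinality:
  S → 5
  γ[u; COUNT(*)→h](S) → 3
  π[u](γ[u; COUNT(*)→h](S)) → 3

|E| = 3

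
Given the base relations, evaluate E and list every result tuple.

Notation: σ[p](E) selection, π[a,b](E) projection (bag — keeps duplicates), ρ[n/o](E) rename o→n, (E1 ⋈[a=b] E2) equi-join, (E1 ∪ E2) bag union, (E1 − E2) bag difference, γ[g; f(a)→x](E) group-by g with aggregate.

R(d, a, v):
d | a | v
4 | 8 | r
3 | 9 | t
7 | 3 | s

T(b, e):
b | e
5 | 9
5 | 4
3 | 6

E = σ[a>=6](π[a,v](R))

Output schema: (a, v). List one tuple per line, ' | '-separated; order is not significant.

Per-node cardinality:
  R → 3
  π[a,v](R) → 3
  σ[a>=6](π[a,v](R)) → 2

== RESULT ==
a | v
8 | r
9 | t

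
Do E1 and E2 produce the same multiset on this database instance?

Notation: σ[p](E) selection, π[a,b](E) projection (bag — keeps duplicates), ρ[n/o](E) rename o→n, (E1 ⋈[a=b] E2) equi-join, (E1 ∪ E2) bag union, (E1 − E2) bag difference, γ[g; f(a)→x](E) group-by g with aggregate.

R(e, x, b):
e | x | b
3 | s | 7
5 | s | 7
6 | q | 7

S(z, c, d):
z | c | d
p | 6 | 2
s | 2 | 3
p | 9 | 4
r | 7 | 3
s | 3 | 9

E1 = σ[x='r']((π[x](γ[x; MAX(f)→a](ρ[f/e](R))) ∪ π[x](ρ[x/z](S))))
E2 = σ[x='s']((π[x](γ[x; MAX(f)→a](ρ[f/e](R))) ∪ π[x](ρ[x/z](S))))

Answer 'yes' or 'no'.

E1 stepwise |·|:
  R → 3
  ρ[f/e](R) → 3
  γ[x; MAX(f)→a](ρ[f/e](R)) → 2
  π[x](γ[x; MAX(f)→a](ρ[f/e](R))) → 2
  S → 5
  ρ[x/z](S) → 5
  π[x](ρ[x/z](S)) → 5
  (π[x](γ[x; MAX(f)→a](ρ[f/e](R))) ∪ π[x](ρ[x/z](S))) → 7
  σ[x='r']((π[x](γ[x; MAX(f)→a](ρ[f/e](R))) ∪ π[x](ρ[x/z](S)))) → 1
E2 stepwise |·|:
  R → 3
  ρ[f/e](R) → 3
  γ[x; MAX(f)→a](ρ[f/e](R)) → 2
  π[x](γ[x; MAX(f)→a](ρ[f/e](R))) → 2
  S → 5
  ρ[x/z](S) → 5
  π[x](ρ[x/z](S)) → 5
  (π[x](γ[x; MAX(f)→a](ρ[f/e](R))) ∪ π[x](ρ[x/z](S))) → 7
  σ[x='s']((π[x](γ[x; MAX(f)→a](ρ[f/e](R))) ∪ π[x](ρ[x/z](S)))) → 3

E1 result:
x
r
E2 result:
x
s
s
s
Witness: ('s',) appears 0× in E1 but 3× in E2.

no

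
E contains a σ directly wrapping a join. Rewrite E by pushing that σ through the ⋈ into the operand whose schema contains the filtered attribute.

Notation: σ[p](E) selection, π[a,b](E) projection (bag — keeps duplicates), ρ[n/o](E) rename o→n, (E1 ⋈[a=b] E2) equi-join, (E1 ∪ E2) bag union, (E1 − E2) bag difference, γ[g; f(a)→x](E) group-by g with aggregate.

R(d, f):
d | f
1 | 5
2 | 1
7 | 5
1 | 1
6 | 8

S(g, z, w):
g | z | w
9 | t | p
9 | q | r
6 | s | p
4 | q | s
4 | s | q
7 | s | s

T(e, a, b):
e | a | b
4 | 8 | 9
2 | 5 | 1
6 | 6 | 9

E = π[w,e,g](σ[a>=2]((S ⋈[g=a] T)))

σ filters on a, owned by the right side.
E' = π[w,e,g]((S ⋈[g=a] σ[a>=2](T)))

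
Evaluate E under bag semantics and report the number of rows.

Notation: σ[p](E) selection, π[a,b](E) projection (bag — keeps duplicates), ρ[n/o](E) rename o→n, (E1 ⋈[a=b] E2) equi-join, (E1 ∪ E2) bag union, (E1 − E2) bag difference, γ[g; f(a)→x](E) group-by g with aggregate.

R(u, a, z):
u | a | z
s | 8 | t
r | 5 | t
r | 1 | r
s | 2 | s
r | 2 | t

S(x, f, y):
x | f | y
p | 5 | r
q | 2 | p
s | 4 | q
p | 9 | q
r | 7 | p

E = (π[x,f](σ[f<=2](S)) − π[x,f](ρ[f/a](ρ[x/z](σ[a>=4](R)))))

Subexpression sizes:
  S → 5
  σ[f<=2](S) → 1
  π[x,f](σ[f<=2](S)) → 1
  R → 5
  σ[a>=4](R) → 2
  ρ[x/z](σ[a>=4](R)) → 2
  ρ[f/a](ρ[x/z](σ[a>=4](R))) → 2
  π[x,f](ρ[f/a](ρ[x/z](σ[a>=4](R)))) → 2
  (π[x,f](σ[f<=2](S)) − π[x,f](ρ[f/a](ρ[x/z](σ[a>=4](R))))) → 1

|E| = 1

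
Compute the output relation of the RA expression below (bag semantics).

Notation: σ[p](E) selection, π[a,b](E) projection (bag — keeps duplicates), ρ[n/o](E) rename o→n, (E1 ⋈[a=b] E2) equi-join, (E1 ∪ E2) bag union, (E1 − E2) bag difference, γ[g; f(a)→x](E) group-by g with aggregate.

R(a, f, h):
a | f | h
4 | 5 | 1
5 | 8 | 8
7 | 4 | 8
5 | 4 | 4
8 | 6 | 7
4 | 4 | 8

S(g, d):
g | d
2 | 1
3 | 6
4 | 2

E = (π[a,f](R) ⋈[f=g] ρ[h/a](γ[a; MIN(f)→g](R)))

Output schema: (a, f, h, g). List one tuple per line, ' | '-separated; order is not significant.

Stepwise |·|:
  R → 6
  π[a,f](R) → 6
  R → 6
  γ[a; MIN(f)→g](R) → 4
  ρ[h/a](γ[a; MIN(f)→g](R)) → 4
  (π[a,f](R) ⋈[f=g] ρ[h/a](γ[a; MIN(f)→g](R))) → 10

== RESULT ==
a | f | h | g
4 | 4 | 4 | 4
4 | 4 | 5 | 4
4 | 4 | 7 | 4
5 | 4 | 4 | 4
5 | 4 | 5 | 4
5 | 4 | 7 | 4
7 | 4 | 4 | 4
7 | 4 | 5 | 4
7 | 4 | 7 | 4
8 | 6 | 8 | 6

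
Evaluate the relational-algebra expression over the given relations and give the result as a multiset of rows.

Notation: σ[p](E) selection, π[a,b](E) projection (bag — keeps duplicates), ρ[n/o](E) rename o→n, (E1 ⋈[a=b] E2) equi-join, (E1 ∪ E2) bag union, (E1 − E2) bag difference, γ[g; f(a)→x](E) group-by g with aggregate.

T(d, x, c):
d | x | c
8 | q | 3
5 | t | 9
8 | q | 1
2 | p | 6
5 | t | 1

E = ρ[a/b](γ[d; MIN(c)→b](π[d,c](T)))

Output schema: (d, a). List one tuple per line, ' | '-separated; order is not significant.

Subexpression sizes:
  T → 5
  π[d,c](T) → 5
  γ[d; MIN(c)→b](π[d,c](T)) → 3
  ρ[a/b](γ[d; MIN(c)→b](π[d,c](T))) → 3

== RESULT ==
d | a
2 | 6
5 | 1
8 | 1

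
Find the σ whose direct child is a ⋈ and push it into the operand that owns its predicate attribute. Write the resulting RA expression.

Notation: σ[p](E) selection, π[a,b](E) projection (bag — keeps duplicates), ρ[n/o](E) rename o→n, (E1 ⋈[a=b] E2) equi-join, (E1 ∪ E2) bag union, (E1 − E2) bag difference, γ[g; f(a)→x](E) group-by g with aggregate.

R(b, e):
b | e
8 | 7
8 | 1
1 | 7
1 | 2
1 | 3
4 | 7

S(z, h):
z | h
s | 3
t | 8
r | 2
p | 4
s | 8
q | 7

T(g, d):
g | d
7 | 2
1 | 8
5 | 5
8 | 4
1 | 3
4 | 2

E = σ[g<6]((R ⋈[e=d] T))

σ filters on g, owned by the right side.
E' = (R ⋈[e=d] σ[g<6](T))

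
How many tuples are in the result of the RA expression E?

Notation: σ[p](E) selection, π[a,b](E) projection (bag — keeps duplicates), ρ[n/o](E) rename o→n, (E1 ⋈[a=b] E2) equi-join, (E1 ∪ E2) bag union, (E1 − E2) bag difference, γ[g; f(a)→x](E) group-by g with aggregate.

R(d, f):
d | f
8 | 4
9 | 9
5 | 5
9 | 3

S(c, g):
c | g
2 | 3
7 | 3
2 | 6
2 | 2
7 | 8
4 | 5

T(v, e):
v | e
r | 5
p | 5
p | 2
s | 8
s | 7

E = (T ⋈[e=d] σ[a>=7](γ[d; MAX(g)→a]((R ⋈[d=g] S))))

Per-node cardinality:
  T → 5
  R → 4
  S → 6
  (R ⋈[d=g] S) → 2
  γ[d; MAX(g)→a]((R ⋈[d=g] S)) → 2
  σ[a>=7](γ[d; MAX(g)→a]((R ⋈[d=g] S))) → 1
  (T ⋈[e=d] σ[a>=7](γ[d; MAX(g)→a]((R ⋈[d=g] S)))) → 1

|E| = 1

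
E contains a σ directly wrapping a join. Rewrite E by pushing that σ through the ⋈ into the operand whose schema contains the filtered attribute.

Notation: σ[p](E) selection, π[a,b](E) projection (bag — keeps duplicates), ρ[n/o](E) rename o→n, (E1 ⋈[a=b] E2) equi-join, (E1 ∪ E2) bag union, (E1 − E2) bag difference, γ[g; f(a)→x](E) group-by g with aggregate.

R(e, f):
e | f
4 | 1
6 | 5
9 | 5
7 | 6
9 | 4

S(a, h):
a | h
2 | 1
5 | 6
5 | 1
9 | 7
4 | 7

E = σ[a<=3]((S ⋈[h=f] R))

σ filters on a, owned by the left side.
E' = (σ[a<=3](S) ⋈[h=f] R)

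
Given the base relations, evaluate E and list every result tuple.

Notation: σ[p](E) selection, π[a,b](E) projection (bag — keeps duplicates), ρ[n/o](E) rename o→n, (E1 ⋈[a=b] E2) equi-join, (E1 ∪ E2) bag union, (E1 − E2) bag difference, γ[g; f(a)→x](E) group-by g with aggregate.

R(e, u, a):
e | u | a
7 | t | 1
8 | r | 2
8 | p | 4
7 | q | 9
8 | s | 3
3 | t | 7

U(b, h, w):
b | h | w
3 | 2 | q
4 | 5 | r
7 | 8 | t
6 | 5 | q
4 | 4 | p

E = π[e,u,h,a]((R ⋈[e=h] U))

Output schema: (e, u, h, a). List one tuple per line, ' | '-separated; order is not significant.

Per-node cardinality:
  R → 6
  U → 5
  (R ⋈[e=h] U) → 3
  π[e,u,h,a]((R ⋈[e=h] U)) → 3

== RESULT ==
e | u | h | a
8 | p | 8 | 4
8 | r | 8 | 2
8 | s | 8 | 3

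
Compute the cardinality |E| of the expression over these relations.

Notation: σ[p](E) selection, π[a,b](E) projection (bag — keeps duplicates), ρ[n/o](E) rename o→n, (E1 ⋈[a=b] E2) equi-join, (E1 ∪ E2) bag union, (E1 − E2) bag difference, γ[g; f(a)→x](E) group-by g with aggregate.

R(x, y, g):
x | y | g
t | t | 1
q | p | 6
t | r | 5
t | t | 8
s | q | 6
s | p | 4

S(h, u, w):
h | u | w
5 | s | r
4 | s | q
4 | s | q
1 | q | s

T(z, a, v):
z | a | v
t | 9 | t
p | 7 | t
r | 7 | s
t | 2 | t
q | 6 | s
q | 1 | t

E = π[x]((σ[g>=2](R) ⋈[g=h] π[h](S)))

Subexpression sizes:
  R → 6
  σ[g>=2](R) → 5
  S → 4
  π[h](S) → 4
  (σ[g>=2](R) ⋈[g=h] π[h](S)) → 3
  π[x]((σ[g>=2](R) ⋈[g=h] π[h](S))) → 3

|E| = 3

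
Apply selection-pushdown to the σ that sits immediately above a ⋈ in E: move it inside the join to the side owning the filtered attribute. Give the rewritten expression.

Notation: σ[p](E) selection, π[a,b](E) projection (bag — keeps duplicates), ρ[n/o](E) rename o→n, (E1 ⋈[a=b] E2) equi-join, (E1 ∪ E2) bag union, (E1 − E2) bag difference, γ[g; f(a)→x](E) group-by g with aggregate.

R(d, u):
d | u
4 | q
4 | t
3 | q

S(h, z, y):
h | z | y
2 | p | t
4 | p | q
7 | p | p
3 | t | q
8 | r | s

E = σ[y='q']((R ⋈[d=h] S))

σ filters on y, owned by the right side.
E' = (R ⋈[d=h] σ[y='q'](S))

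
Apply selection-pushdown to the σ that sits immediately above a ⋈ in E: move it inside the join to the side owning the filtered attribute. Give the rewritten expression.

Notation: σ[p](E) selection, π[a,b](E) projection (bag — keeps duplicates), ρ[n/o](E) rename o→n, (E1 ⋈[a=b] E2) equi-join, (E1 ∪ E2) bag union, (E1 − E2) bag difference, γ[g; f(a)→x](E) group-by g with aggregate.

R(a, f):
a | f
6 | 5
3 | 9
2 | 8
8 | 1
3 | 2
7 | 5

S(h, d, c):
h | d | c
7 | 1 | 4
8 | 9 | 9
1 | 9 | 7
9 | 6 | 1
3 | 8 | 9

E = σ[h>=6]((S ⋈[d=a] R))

σ filters on h, owned by the left side.
E' = (σ[h>=6](S) ⋈[d=a] R)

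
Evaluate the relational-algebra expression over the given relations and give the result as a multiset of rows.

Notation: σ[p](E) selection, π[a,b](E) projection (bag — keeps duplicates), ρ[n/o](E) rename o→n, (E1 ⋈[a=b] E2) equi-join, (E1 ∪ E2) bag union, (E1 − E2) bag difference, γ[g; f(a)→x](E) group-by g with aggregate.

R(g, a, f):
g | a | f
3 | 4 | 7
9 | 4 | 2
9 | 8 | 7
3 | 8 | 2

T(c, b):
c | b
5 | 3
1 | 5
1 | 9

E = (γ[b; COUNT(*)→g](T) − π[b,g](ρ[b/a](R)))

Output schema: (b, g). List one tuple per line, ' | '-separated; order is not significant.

Subexpression sizes:
  T → 3
  γ[b; COUNT(*)→g](T) → 3
  R → 4
  ρ[b/a](R) → 4
  π[b,g](ρ[b/a](R)) → 4
  (γ[b; COUNT(*)→g](T) − π[b,g](ρ[b/a](R))) → 3

== RESULT ==
b | g
3 | 1
5 | 1
9 | 1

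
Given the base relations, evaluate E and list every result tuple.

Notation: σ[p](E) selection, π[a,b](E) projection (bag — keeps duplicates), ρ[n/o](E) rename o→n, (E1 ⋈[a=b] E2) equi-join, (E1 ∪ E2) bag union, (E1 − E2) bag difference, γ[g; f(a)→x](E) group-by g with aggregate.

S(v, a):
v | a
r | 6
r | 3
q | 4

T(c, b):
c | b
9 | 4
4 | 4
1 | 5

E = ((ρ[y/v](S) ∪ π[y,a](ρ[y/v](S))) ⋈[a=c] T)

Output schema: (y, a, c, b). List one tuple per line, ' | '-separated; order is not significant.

Per-node cardinality:
  S → 3
  ρ[y/v](S) → 3
  S → 3
  ρ[y/v](S) → 3
  π[y,a](ρ[y/v](S)) → 3
  (ρ[y/v](S) ∪ π[y,a](ρ[y/v](S))) → 6
  T → 3
  ((ρ[y/v](S) ∪ π[y,a](ρ[y/v](S))) ⋈[a=c] T) → 2

== RESULT ==
y | a | c | b
q | 4 | 4 | 4
q | 4 | 4 | 4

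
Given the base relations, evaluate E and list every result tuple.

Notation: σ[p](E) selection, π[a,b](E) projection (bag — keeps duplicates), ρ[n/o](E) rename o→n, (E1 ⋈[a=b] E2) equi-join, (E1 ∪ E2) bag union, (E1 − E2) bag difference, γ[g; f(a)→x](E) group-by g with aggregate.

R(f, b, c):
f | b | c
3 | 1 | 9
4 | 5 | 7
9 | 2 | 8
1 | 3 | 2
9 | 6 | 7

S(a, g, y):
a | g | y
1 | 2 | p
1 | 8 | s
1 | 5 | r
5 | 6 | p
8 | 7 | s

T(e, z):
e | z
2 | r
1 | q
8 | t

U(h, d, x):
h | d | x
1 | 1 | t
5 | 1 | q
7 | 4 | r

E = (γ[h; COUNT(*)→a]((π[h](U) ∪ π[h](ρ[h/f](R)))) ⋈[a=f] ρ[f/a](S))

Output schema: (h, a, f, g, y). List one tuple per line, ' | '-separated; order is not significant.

Row counts bottom-up:
  U → 3
  π[h](U) → 3
  R → 5
  ρ[h/f](R) → 5
  π[h](ρ[h/f](R)) → 5
  (π[h](U) ∪ π[h](ρ[h/f](R))) → 8
  γ[h; COUNT(*)→a]((π[h](U) ∪ π[h](ρ[h/f](R)))) → 6
  S → 5
  ρ[f/a](S) → 5
  (γ[h; COUNT(*)→a]((π[h](U) ∪ π[h](ρ[h/f](R)))) ⋈[a=f] ρ[f/a](S)) → 12

== RESULT ==
h | a | f | g | y
3 | 1 | 1 | 2 | p
3 | 1 | 1 | 5 | r
3 | 1 | 1 | 8 | s
4 | 1 | 1 | 2 | p
4 | 1 | 1 | 5 | r
4 | 1 | 1 | 8 | s
5 | 1 | 1 | 2 | p
5 | 1 | 1 | 5 | r
5 | 1 | 1 | 8 | s
7 | 1 | 1 | 2 | p
7 | 1 | 1 | 5 | r
7 | 1 | 1 | 8 | s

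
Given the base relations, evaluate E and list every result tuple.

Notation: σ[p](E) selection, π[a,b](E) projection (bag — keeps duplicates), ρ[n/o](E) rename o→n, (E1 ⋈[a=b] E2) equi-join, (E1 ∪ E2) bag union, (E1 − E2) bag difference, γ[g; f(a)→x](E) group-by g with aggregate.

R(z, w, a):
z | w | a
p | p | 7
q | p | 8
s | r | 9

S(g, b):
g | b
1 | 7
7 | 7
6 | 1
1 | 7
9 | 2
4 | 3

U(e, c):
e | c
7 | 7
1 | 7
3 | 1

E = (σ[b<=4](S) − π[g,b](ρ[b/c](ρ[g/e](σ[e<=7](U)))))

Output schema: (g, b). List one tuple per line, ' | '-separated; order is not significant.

Per-node cardinality:
  S → 6
  σ[b<=4](S) → 3
  U → 3
  σ[e<=7](U) → 3
  ρ[g/e](σ[e<=7](U)) → 3
  ρ[b/c](ρ[g/e](σ[e<=7](U))) → 3
  π[g,b](ρ[b/c](ρ[g/e](σ[e<=7](U)))) → 3
  (σ[b<=4](S) − π[g,b](ρ[b/c](ρ[g/e](σ[e<=7](U))))) → 3

== RESULT ==
g | b
4 | 3
6 | 1
9 | 2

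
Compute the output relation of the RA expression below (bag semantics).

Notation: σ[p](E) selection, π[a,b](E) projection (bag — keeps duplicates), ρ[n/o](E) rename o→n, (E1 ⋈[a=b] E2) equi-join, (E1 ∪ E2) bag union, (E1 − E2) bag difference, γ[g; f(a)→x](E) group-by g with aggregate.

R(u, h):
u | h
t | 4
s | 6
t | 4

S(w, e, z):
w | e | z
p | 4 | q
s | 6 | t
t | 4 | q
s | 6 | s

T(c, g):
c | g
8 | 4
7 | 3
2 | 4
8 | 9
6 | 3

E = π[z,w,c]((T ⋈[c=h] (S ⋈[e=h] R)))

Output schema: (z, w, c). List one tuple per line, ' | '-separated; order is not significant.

Row counts bottom-up:
  T → 5
  S → 4
  R → 3
  (S ⋈[e=h] R) → 6
  (T ⋈[c=h] (S ⋈[e=h] R)) → 2
  π[z,w,c]((T ⋈[c=h] (S ⋈[e=h] R))) → 2

== RESULT ==
z | w | c
s | s | 6
t | s | 6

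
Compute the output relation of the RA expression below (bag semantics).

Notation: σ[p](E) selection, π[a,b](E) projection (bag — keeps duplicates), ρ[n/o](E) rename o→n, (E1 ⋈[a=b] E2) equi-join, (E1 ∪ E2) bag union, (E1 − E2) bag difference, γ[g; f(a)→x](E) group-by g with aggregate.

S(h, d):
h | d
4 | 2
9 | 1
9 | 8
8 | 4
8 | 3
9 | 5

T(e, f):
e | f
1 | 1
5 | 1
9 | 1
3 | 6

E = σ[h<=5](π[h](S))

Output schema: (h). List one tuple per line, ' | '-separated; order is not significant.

Row counts bottom-up:
  S → 6
  π[h](S) → 6
  σ[h<=5](π[h](S)) → 1

== RESULT ==
h
4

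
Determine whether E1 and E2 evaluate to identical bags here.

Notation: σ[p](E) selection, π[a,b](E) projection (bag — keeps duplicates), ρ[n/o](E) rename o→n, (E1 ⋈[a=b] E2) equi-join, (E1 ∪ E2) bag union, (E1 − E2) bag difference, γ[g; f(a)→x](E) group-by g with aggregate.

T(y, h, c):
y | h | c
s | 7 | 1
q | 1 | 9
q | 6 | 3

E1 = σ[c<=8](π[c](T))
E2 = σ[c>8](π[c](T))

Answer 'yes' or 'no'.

E1 per-node cardinality:
  T → 3
  π[c](T) → 3
  σ[c<=8](π[c](T)) → 2
E2 per-node cardinality:
  T → 3
  π[c](T) → 3
  σ[c>8](π[c](T)) → 1

E1 result:
c
1
3
E2 result:
c
9
Witness: (1,) appears 1× in E1 but 0× in E2.

no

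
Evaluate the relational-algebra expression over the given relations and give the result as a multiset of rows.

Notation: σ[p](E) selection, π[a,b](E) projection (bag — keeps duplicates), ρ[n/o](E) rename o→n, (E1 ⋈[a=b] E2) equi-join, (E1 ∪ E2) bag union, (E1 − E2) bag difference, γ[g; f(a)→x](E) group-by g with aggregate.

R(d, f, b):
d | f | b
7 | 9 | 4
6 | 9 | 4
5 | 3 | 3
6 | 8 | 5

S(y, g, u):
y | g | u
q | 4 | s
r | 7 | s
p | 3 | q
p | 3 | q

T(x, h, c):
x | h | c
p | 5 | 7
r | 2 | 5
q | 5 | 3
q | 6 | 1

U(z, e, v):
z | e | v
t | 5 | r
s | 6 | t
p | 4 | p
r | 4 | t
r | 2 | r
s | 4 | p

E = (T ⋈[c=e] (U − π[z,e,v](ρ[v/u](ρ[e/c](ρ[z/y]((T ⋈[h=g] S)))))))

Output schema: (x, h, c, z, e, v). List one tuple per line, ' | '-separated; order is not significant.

Row counts bottom-up:
  T → 4
  U → 6
  T → 4
  S → 4
  (T ⋈[h=g] S) → 0
  ρ[z/y]((T ⋈[h=g] S)) → 0
  ρ[e/c](ρ[z/y]((T ⋈[h=g] S))) → 0
  ρ[v/u](ρ[e/c](ρ[z/y]((T ⋈[h=g] S)))) → 0
  π[z,e,v](ρ[v/u](ρ[e/c](ρ[z/y]((T ⋈[h=g] S))))) → 0
  (U − π[z,e,v](ρ[v/u](ρ[e/c](ρ[z/y]((T ⋈[h=g] S)))))) → 6
  (T ⋈[c=e] (U − π[z,e,v](ρ[v/u](ρ[e/c](ρ[z/y]((T ⋈[h=g] S))))))) → 1

== RESULT ==
x | h | c | z | e | v
r | 2 | 5 | t | 5 | r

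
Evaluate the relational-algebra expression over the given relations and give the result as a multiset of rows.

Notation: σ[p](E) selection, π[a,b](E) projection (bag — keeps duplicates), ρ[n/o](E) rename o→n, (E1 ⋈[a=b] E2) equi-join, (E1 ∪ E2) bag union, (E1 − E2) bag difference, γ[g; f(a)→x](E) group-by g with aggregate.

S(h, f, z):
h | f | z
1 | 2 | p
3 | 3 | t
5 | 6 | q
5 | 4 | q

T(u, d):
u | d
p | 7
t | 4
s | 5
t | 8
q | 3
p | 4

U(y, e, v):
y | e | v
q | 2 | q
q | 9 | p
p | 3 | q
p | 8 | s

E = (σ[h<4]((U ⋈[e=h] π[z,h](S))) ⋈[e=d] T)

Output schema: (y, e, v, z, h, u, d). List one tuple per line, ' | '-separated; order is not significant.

Subexpression sizes:
  U → 4
  S → 4
  π[z,h](S) → 4
  (U ⋈[e=h] π[z,h](S)) → 1
  σ[h<4]((U ⋈[e=h] π[z,h](S))) → 1
  T → 6
  (σ[h<4]((U ⋈[e=h] π[z,h](S))) ⋈[e=d] T) → 1

== RESULT ==
y | e | v | z | h | u | d
p | 3 | q | t | 3 | q | 3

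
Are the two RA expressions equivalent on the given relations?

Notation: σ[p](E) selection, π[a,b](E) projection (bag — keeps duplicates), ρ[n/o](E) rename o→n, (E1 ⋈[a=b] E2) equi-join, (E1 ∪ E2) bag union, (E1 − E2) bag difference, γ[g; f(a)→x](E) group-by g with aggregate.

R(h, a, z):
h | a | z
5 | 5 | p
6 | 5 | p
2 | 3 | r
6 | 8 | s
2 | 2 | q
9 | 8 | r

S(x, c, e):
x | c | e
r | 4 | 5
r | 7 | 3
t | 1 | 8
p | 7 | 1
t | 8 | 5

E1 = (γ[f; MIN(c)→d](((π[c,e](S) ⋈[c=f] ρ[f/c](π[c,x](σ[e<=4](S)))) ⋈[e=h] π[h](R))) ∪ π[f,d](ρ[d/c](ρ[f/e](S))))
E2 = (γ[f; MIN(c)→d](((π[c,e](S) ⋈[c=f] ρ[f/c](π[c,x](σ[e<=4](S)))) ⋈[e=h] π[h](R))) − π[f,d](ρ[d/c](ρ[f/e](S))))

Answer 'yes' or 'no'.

E1 row counts bottom-up:
  S → 5
  π[c,e](S) → 5
  S → 5
  σ[e<=4](S) → 2
  π[c,x](σ[e<=4](S)) → 2
  ρ[f/c](π[c,x](σ[e<=4](S))) → 2
  (π[c,e](S) ⋈[c=f] ρ[f/c](π[c,x](σ[e<=4](S)))) → 4
  R → 6
  π[h](R) → 6
  ((π[c,e](S) ⋈[c=f] ρ[f/c](π[c,x](σ[e<=4](S)))) ⋈[e=h] π[h](R)) → 0
  γ[f; MIN(c)→d](((π[c,e](S) ⋈[c=f] ρ[f/c](π[c,x](σ[e<=4](S)))) ⋈[e=h] π[h](R))) → 0
  S → 5
  ρ[f/e](S) → 5
  ρ[d/c](ρ[f/e](S)) → 5
  π[f,d](ρ[d/c](ρ[f/e](S))) → 5
  (γ[f; MIN(c)→d](((π[c,e](S) ⋈[c=f] ρ[f/c](π[c,x](σ[e<=4](S)))) ⋈[e=h] π[h](R))) ∪ π[f,d](ρ[d/c](ρ[f/e](S)))) → 5
E2 row counts bottom-up:
  S → 5
  π[c,e](S) → 5
  S → 5
  σ[e<=4](S) → 2
  π[c,x](σ[e<=4](S)) → 2
  ρ[f/c](π[c,x](σ[e<=4](S))) → 2
  (π[c,e](S) ⋈[c=f] ρ[f/c](π[c,x](σ[e<=4](S)))) → 4
  R → 6
  π[h](R) → 6
  ((π[c,e](S) ⋈[c=f] ρ[f/c](π[c,x](σ[e<=4](S)))) ⋈[e=h] π[h](R)) → 0
  γ[f; MIN(c)→d](((π[c,e](S) ⋈[c=f] ρ[f/c](π[c,x](σ[e<=4](S)))) ⋈[e=h] π[h](R))) → 0
  S → 5
  ρ[f/e](S) → 5
  ρ[d/c](ρ[f/e](S)) → 5
  π[f,d](ρ[d/c](ρ[f/e](S))) → 5
  (γ[f; MIN(c)→d](((π[c,e](S) ⋈[c=f] ρ[f/c](π[c,x](σ[e<=4](S)))) ⋈[e=h] π[h](R))) − π[f,d](ρ[d/c](ρ[f/e](S)))) → 0

E1 result:
f | d
1 | 7
3 | 7
5 | 4
5 | 8
8 | 1
E2 result:
f | d
(0 rows)
Witness: (1, 7) appears 1× in E1 but 0× in E2.

no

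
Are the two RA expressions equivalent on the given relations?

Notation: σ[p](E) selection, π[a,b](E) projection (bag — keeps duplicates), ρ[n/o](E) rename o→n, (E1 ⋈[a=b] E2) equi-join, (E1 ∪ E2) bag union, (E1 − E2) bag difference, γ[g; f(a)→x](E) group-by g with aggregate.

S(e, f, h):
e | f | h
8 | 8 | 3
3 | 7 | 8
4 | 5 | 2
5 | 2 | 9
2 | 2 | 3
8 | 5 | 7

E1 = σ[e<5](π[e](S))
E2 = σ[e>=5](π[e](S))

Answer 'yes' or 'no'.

E1 stepwise |·|:
  S → 6
  π[e](S) → 6
  σ[e<5](π[e](S)) → 3
E2 stepwise |·|:
  S → 6
  π[e](S) → 6
  σ[e>=5](π[e](S)) → 3

E1 result:
e
2
3
4
E2 result:
e
5
8
8
Witness: (2,) appears 1× in E1 but 0× in E2.

no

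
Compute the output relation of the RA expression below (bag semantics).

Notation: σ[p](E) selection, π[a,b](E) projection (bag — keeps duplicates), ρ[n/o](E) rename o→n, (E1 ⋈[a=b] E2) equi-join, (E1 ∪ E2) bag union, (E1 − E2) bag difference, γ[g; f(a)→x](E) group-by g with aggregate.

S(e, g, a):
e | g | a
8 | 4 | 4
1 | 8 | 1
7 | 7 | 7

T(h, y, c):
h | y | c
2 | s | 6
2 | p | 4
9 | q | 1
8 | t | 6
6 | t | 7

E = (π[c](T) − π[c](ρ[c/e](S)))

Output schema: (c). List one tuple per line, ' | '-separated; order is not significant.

Row counts bottom-up:
  T → 5
  π[c](T) → 5
  S → 3
  ρ[c/e](S) → 3
  π[c](ρ[c/e](S)) → 3
  (π[c](T) − π[c](ρ[c/e](S))) → 3

== RESULT ==
c
4
6
6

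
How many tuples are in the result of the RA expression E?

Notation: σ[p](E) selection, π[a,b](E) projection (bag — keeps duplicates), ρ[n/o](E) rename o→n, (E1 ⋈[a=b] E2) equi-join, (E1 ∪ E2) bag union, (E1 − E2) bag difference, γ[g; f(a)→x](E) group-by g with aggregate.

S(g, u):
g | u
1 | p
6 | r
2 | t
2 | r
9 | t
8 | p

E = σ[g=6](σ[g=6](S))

Per-node cardinality:
  S → 6
  σ[g=6](S) → 1
  σ[g=6](σ[g=6](S)) → 1

|E| = 1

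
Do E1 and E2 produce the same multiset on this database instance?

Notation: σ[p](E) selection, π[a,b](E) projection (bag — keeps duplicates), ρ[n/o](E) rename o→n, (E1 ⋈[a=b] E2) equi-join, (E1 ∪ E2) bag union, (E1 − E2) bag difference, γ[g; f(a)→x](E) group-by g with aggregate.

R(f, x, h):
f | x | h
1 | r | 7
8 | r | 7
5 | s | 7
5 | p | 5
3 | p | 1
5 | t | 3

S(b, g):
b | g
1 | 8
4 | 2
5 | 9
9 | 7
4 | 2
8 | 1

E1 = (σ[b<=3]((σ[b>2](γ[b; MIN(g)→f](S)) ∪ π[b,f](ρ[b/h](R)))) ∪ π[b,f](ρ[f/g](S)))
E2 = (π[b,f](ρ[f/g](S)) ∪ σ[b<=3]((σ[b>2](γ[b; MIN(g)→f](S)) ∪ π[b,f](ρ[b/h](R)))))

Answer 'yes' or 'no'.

E1 row counts bottom-up:
  S → 6
  γ[b; MIN(g)→f](S) → 5
  σ[b>2](γ[b; MIN(g)→f](S)) → 4
  R → 6
  ρ[b/h](R) → 6
  π[b,f](ρ[b/h](R)) → 6
  (σ[b>2](γ[b; MIN(g)→f](S)) ∪ π[b,f](ρ[b/h](R))) → 10
  σ[b<=3]((σ[b>2](γ[b; MIN(g)→f](S)) ∪ π[b,f](ρ[b/h](R)))) → 2
  S → 6
  ρ[f/g](S) → 6
  π[b,f](ρ[f/g](S)) → 6
  (σ[b<=3]((σ[b>2](γ[b; MIN(g)→f](S)) ∪ π[b,f](ρ[b/h](R)))) ∪ π[b,f](ρ[f/g](S))) → 8
E2 row counts bottom-up:
  S → 6
  ρ[f/g](S) → 6
  π[b,f](ρ[f/g](S)) → 6
  S → 6
  γ[b; MIN(g)→f](S) → 5
  σ[b>2](γ[b; MIN(g)→f](S)) → 4
  R → 6
  ρ[b/h](R) → 6
  π[b,f](ρ[b/h](R)) → 6
  (σ[b>2](γ[b; MIN(g)→f](S)) ∪ π[b,f](ρ[b/h](R))) → 10
  σ[b<=3]((σ[b>2](γ[b; MIN(g)→f](S)) ∪ π[b,f](ρ[b/h](R)))) → 2
  (π[b,f](ρ[f/g](S)) ∪ σ[b<=3]((σ[b>2](γ[b; MIN(g)→f](S)) ∪ π[b,f](ρ[b/h](R))))) → 8

E1 and E2 produce the same multiset:
b | f
1 | 3
1 | 8
3 | 5
4 | 2
4 | 2
5 | 9
8 | 1
9 | 7

yes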